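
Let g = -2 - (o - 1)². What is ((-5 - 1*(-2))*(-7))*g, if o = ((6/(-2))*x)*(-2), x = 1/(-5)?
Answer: -3591/25 ≈ -143.64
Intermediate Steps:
x = -⅕ (x = 1*(-⅕) = -⅕ ≈ -0.20000)
o = -6/5 (o = ((6/(-2))*(-⅕))*(-2) = ((6*(-½))*(-⅕))*(-2) = -3*(-⅕)*(-2) = (⅗)*(-2) = -6/5 ≈ -1.2000)
g = -171/25 (g = -2 - (-6/5 - 1)² = -2 - (-11/5)² = -2 - 1*121/25 = -2 - 121/25 = -171/25 ≈ -6.8400)
((-5 - 1*(-2))*(-7))*g = ((-5 - 1*(-2))*(-7))*(-171/25) = ((-5 + 2)*(-7))*(-171/25) = -3*(-7)*(-171/25) = 21*(-171/25) = -3591/25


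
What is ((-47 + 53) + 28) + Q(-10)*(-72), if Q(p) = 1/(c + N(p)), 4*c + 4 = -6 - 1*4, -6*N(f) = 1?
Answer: 590/11 ≈ 53.636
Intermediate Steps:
N(f) = -⅙ (N(f) = -⅙*1 = -⅙)
c = -7/2 (c = -1 + (-6 - 1*4)/4 = -1 + (-6 - 4)/4 = -1 + (¼)*(-10) = -1 - 5/2 = -7/2 ≈ -3.5000)
Q(p) = -3/11 (Q(p) = 1/(-7/2 - ⅙) = 1/(-11/3) = -3/11)
((-47 + 53) + 28) + Q(-10)*(-72) = ((-47 + 53) + 28) - 3/11*(-72) = (6 + 28) + 216/11 = 34 + 216/11 = 590/11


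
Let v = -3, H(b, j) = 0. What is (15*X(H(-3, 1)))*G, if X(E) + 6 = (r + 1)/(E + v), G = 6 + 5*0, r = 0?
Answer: -570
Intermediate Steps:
G = 6 (G = 6 + 0 = 6)
X(E) = -6 + 1/(-3 + E) (X(E) = -6 + (0 + 1)/(E - 3) = -6 + 1/(-3 + E))
(15*X(H(-3, 1)))*G = (15*((19 - 6*0)/(-3 + 0)))*6 = (15*((19 + 0)/(-3)))*6 = (15*(-⅓*19))*6 = (15*(-19/3))*6 = -95*6 = -570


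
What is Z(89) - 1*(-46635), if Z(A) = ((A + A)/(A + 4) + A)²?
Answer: 474833140/8649 ≈ 54900.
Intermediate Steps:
Z(A) = (A + 2*A/(4 + A))² (Z(A) = ((2*A)/(4 + A) + A)² = (2*A/(4 + A) + A)² = (A + 2*A/(4 + A))²)
Z(89) - 1*(-46635) = 89²*(6 + 89)²/(4 + 89)² - 1*(-46635) = 7921*95²/93² + 46635 = 7921*(1/8649)*9025 + 46635 = 71487025/8649 + 46635 = 474833140/8649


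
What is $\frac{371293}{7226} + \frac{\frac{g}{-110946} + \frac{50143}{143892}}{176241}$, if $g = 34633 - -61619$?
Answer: $\frac{87054402076218421055}{1694228400374986476} \approx 51.383$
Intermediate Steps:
$g = 96252$ ($g = 34633 + 61619 = 96252$)
$\frac{371293}{7226} + \frac{\frac{g}{-110946} + \frac{50143}{143892}}{176241} = \frac{371293}{7226} + \frac{\frac{96252}{-110946} + \frac{50143}{143892}}{176241} = 371293 \cdot \frac{1}{7226} + \left(96252 \left(- \frac{1}{110946}\right) + 50143 \cdot \frac{1}{143892}\right) \frac{1}{176241} = \frac{371293}{7226} + \left(- \frac{16042}{18491} + \frac{50143}{143892}\right) \frac{1}{176241} = \frac{371293}{7226} - \frac{1381121251}{468925657452252} = \frac{87054402076218421055}{1694228400374986476}$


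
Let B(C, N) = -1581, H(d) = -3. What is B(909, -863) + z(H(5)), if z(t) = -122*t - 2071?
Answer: -3286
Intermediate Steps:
z(t) = -2071 - 122*t
B(909, -863) + z(H(5)) = -1581 + (-2071 - 122*(-3)) = -1581 + (-2071 + 366) = -1581 - 1705 = -3286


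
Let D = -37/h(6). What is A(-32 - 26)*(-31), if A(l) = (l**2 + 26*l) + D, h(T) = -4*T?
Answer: -1382011/24 ≈ -57584.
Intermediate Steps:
D = 37/24 (D = -37/((-4*6)) = -37/(-24) = -37*(-1/24) = 37/24 ≈ 1.5417)
A(l) = 37/24 + l**2 + 26*l (A(l) = (l**2 + 26*l) + 37/24 = 37/24 + l**2 + 26*l)
A(-32 - 26)*(-31) = (37/24 + (-32 - 26)**2 + 26*(-32 - 26))*(-31) = (37/24 + (-58)**2 + 26*(-58))*(-31) = (37/24 + 3364 - 1508)*(-31) = (44581/24)*(-31) = -1382011/24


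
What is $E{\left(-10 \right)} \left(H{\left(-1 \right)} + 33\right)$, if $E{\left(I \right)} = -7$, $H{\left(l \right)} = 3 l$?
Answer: $-210$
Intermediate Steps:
$E{\left(-10 \right)} \left(H{\left(-1 \right)} + 33\right) = - 7 \left(3 \left(-1\right) + 33\right) = - 7 \left(-3 + 33\right) = \left(-7\right) 30 = -210$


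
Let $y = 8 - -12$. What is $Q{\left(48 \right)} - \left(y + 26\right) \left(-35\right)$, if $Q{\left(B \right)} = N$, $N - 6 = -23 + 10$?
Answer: $1603$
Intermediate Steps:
$N = -7$ ($N = 6 + \left(-23 + 10\right) = 6 - 13 = -7$)
$Q{\left(B \right)} = -7$
$y = 20$ ($y = 8 + 12 = 20$)
$Q{\left(48 \right)} - \left(y + 26\right) \left(-35\right) = -7 - \left(20 + 26\right) \left(-35\right) = -7 - 46 \left(-35\right) = -7 - -1610 = -7 + 1610 = 1603$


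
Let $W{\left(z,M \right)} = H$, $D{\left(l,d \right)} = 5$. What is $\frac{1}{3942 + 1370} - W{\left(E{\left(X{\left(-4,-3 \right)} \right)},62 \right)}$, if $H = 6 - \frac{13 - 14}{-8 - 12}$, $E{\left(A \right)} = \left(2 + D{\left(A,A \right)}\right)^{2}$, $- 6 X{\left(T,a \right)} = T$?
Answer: $- \frac{158027}{26560} \approx -5.9498$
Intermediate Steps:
$X{\left(T,a \right)} = - \frac{T}{6}$
$E{\left(A \right)} = 49$ ($E{\left(A \right)} = \left(2 + 5\right)^{2} = 7^{2} = 49$)
$H = \frac{119}{20}$ ($H = 6 - - \frac{1}{-20} = 6 - \left(-1\right) \left(- \frac{1}{20}\right) = 6 - \frac{1}{20} = \frac{119}{20} \approx 5.95$)
$W{\left(z,M \right)} = \frac{119}{20}$
$\frac{1}{3942 + 1370} - W{\left(E{\left(X{\left(-4,-3 \right)} \right)},62 \right)} = \frac{1}{3942 + 1370} - \frac{119}{20} = \frac{1}{5312} - \frac{119}{20} = - \frac{158027}{26560}$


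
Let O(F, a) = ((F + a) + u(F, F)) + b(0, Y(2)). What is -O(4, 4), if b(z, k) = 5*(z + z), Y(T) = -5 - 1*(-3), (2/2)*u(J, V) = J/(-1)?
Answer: -4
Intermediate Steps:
u(J, V) = -J (u(J, V) = J/(-1) = J*(-1) = -J)
Y(T) = -2 (Y(T) = -5 + 3 = -2)
b(z, k) = 10*z (b(z, k) = 5*(2*z) = 10*z)
O(F, a) = a (O(F, a) = ((F + a) - F) + 10*0 = a + 0 = a)
-O(4, 4) = -1*4 = -4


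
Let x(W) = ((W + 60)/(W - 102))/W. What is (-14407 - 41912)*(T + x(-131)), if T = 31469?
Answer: -54095988596904/30523 ≈ -1.7723e+9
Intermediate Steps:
x(W) = (60 + W)/(W*(-102 + W)) (x(W) = ((60 + W)/(-102 + W))/W = (60 + W)/(W*(-102 + W)))
(-14407 - 41912)*(T + x(-131)) = (-14407 - 41912)*(31469 + (60 - 131)/((-131)*(-102 - 131))) = -56319*(31469 - 1/131*(-71)/(-233)) = -56319*(31469 - 1/131*(-1/233)*(-71)) = -56319*(31469 - 71/30523) = -56319*960528216/30523 = -54095988596904/30523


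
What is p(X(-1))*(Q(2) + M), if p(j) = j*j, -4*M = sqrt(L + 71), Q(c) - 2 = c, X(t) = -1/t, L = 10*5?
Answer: 5/4 ≈ 1.2500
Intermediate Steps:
L = 50
Q(c) = 2 + c
M = -11/4 (M = -sqrt(50 + 71)/4 = -sqrt(121)/4 = -1/4*11 = -11/4 ≈ -2.7500)
p(j) = j**2
p(X(-1))*(Q(2) + M) = (-1/(-1))**2*((2 + 2) - 11/4) = (-1*(-1))**2*(4 - 11/4) = 1**2*(5/4) = 1*(5/4) = 5/4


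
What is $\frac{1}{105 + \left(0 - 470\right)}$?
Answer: $- \frac{1}{365} \approx -0.0027397$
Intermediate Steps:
$\frac{1}{105 + \left(0 - 470\right)} = \frac{1}{105 - 470} = \frac{1}{-365} = - \frac{1}{365}$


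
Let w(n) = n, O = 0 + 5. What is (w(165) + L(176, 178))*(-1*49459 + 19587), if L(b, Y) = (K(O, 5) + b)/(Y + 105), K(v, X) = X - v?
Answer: -1400130512/283 ≈ -4.9475e+6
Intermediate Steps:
O = 5
L(b, Y) = b/(105 + Y) (L(b, Y) = ((5 - 1*5) + b)/(Y + 105) = ((5 - 5) + b)/(105 + Y) = (0 + b)/(105 + Y) = b/(105 + Y))
(w(165) + L(176, 178))*(-1*49459 + 19587) = (165 + 176/(105 + 178))*(-1*49459 + 19587) = (165 + 176/283)*(-49459 + 19587) = (165 + 176*(1/283))*(-29872) = (165 + 176/283)*(-29872) = (46871/283)*(-29872) = -1400130512/283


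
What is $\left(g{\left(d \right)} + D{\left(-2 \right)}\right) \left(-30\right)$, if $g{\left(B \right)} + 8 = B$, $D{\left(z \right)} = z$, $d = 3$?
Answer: $210$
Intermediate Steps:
$g{\left(B \right)} = -8 + B$
$\left(g{\left(d \right)} + D{\left(-2 \right)}\right) \left(-30\right) = \left(\left(-8 + 3\right) - 2\right) \left(-30\right) = \left(-5 - 2\right) \left(-30\right) = \left(-7\right) \left(-30\right) = 210$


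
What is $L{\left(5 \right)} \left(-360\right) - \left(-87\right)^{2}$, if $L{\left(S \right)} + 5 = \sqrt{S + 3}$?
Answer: $-5769 - 720 \sqrt{2} \approx -6787.2$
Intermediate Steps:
$L{\left(S \right)} = -5 + \sqrt{3 + S}$ ($L{\left(S \right)} = -5 + \sqrt{S + 3} = -5 + \sqrt{3 + S}$)
$L{\left(5 \right)} \left(-360\right) - \left(-87\right)^{2} = \left(-5 + \sqrt{3 + 5}\right) \left(-360\right) - \left(-87\right)^{2} = \left(-5 + \sqrt{8}\right) \left(-360\right) - 7569 = \left(-5 + 2 \sqrt{2}\right) \left(-360\right) - 7569 = \left(1800 - 720 \sqrt{2}\right) - 7569 = -5769 - 720 \sqrt{2}$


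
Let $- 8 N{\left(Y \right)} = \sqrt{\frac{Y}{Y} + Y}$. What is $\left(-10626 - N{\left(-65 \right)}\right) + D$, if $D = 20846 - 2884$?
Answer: $7336 + i \approx 7336.0 + 1.0 i$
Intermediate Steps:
$D = 17962$ ($D = 20846 - 2884 = 17962$)
$N{\left(Y \right)} = - \frac{\sqrt{1 + Y}}{8}$ ($N{\left(Y \right)} = - \frac{\sqrt{\frac{Y}{Y} + Y}}{8} = - \frac{\sqrt{1 + Y}}{8}$)
$\left(-10626 - N{\left(-65 \right)}\right) + D = \left(-10626 - - \frac{\sqrt{1 - 65}}{8}\right) + 17962 = \left(-10626 - - \frac{\sqrt{-64}}{8}\right) + 17962 = \left(-10626 - - \frac{8 i}{8}\right) + 17962 = \left(-10626 - - i\right) + 17962 = \left(-10626 + i\right) + 17962 = 7336 + i$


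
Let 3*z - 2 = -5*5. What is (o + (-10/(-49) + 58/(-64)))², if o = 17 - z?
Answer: 12707827441/22127616 ≈ 574.30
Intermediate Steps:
z = -23/3 (z = ⅔ + (-5*5)/3 = ⅔ + (⅓)*(-25) = ⅔ - 25/3 = -23/3 ≈ -7.6667)
o = 74/3 (o = 17 - 1*(-23/3) = 17 + 23/3 = 74/3 ≈ 24.667)
(o + (-10/(-49) + 58/(-64)))² = (74/3 + (-10/(-49) + 58/(-64)))² = (74/3 + (-10*(-1/49) + 58*(-1/64)))² = (74/3 + (10/49 - 29/32))² = (74/3 - 1101/1568)² = (112729/4704)² = 12707827441/22127616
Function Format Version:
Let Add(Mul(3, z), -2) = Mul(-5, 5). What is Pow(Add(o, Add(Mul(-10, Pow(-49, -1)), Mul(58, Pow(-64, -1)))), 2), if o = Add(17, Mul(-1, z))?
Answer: Rational(12707827441, 22127616) ≈ 574.30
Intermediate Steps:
z = Rational(-23, 3) (z = Add(Rational(2, 3), Mul(Rational(1, 3), Mul(-5, 5))) = Add(Rational(2, 3), Mul(Rational(1, 3), -25)) = Add(Rational(2, 3), Rational(-25, 3)) = Rational(-23, 3) ≈ -7.6667)
o = Rational(74, 3) (o = Add(17, Mul(-1, Rational(-23, 3))) = Add(17, Rational(23, 3)) = Rational(74, 3) ≈ 24.667)
Pow(Add(o, Add(Mul(-10, Pow(-49, -1)), Mul(58, Pow(-64, -1)))), 2) = Pow(Add(Rational(74, 3), Add(Mul(-10, Pow(-49, -1)), Mul(58, Pow(-64, -1)))), 2) = Pow(Add(Rational(74, 3), Add(Mul(-10, Rational(-1, 49)), Mul(58, Rational(-1, 64)))), 2) = Pow(Add(Rational(74, 3), Add(Rational(10, 49), Rational(-29, 32))), 2) = Pow(Add(Rational(74, 3), Rational(-1101, 1568)), 2) = Pow(Rational(112729, 4704), 2) = Rational(12707827441, 22127616)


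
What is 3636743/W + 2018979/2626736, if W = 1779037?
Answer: 279672385193/99426819856 ≈ 2.8128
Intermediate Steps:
3636743/W + 2018979/2626736 = 3636743/1779037 + 2018979/2626736 = 3636743*(1/1779037) + 2018979*(1/2626736) = 3636743/1779037 + 42957/55888 = 279672385193/99426819856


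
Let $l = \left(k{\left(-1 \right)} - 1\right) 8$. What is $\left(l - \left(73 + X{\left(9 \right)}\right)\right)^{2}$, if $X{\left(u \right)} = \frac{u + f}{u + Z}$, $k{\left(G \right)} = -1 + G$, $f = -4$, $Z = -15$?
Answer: $\frac{332929}{36} \approx 9248.0$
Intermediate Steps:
$X{\left(u \right)} = \frac{-4 + u}{-15 + u}$ ($X{\left(u \right)} = \frac{u - 4}{u - 15} = \frac{-4 + u}{-15 + u}$)
$l = -24$ ($l = \left(\left(-1 - 1\right) - 1\right) 8 = \left(-2 - 1\right) 8 = \left(-3\right) 8 = -24$)
$\left(l - \left(73 + X{\left(9 \right)}\right)\right)^{2} = \left(-24 - \left(73 + \frac{-4 + 9}{-15 + 9}\right)\right)^{2} = \left(-24 - \left(73 + \frac{1}{-6} \cdot 5\right)\right)^{2} = \left(-24 - \left(73 - \frac{5}{6}\right)\right)^{2} = \left(-24 - \frac{433}{6}\right)^{2} = \left(- \frac{577}{6}\right)^{2} = \frac{332929}{36}$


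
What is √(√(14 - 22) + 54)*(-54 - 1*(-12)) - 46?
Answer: -46 - 42*√(54 + 2*I*√2) ≈ -354.74 - 8.0801*I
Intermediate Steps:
√(√(14 - 22) + 54)*(-54 - 1*(-12)) - 46 = √(√(-8) + 54)*(-54 + 12) - 46 = √(2*I*√2 + 54)*(-42) - 46 = √(54 + 2*I*√2)*(-42) - 46 = -42*√(54 + 2*I*√2) - 46 = -46 - 42*√(54 + 2*I*√2)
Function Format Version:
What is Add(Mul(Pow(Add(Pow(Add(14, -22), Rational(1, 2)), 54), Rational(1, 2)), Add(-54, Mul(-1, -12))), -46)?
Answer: Add(-46, Mul(-42, Pow(Add(54, Mul(2, I, Pow(2, Rational(1, 2)))), Rational(1, 2)))) ≈ Add(-354.74, Mul(-8.0801, I))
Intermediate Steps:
Add(Mul(Pow(Add(Pow(Add(14, -22), Rational(1, 2)), 54), Rational(1, 2)), Add(-54, Mul(-1, -12))), -46) = Add(Mul(Pow(Add(Pow(-8, Rational(1, 2)), 54), Rational(1, 2)), Add(-54, 12)), -46) = Add(Mul(Pow(Add(Mul(2, I, Pow(2, Rational(1, 2))), 54), Rational(1, 2)), -42), -46) = Add(Mul(Pow(Add(54, Mul(2, I, Pow(2, Rational(1, 2)))), Rational(1, 2)), -42), -46) = Add(Mul(-42, Pow(Add(54, Mul(2, I, Pow(2, Rational(1, 2)))), Rational(1, 2))), -46) = Add(-46, Mul(-42, Pow(Add(54, Mul(2, I, Pow(2, Rational(1, 2)))), Rational(1, 2))))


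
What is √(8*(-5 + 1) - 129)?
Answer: I*√161 ≈ 12.689*I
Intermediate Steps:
√(8*(-5 + 1) - 129) = √(8*(-4) - 129) = √(-32 - 129) = √(-161) = I*√161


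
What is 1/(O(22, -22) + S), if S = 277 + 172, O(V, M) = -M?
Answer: 1/471 ≈ 0.0021231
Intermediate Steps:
S = 449
1/(O(22, -22) + S) = 1/(-1*(-22) + 449) = 1/(22 + 449) = 1/471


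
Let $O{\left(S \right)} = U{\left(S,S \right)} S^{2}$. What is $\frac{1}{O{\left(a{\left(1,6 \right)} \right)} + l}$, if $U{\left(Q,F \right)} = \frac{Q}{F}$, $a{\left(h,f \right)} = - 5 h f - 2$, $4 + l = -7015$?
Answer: $- \frac{1}{5995} \approx -0.00016681$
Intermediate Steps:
$l = -7019$ ($l = -4 - 7015 = -7019$)
$a{\left(h,f \right)} = -2 - 5 f h$ ($a{\left(h,f \right)} = - 5 f h - 2 = -2 - 5 f h$)
$O{\left(S \right)} = S^{2}$ ($O{\left(S \right)} = \frac{S}{S} S^{2} = 1 S^{2} = S^{2}$)
$\frac{1}{O{\left(a{\left(1,6 \right)} \right)} + l} = \frac{1}{\left(-2 - 30 \cdot 1\right)^{2} - 7019} = \frac{1}{\left(-2 - 30\right)^{2} - 7019} = \frac{1}{\left(-32\right)^{2} - 7019} = \frac{1}{1024 - 7019} = \frac{1}{-5995} = - \frac{1}{5995}$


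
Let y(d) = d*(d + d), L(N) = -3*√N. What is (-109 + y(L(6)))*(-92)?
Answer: 92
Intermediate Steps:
y(d) = 2*d² (y(d) = d*(2*d) = 2*d²)
(-109 + y(L(6)))*(-92) = (-109 + 2*(-3*√6)²)*(-92) = (-109 + 2*54)*(-92) = (-109 + 108)*(-92) = -1*(-92) = 92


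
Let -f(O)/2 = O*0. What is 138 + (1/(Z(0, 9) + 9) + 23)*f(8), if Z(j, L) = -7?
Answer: 138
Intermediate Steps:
f(O) = 0 (f(O) = -2*O*0 = -2*0 = 0)
138 + (1/(Z(0, 9) + 9) + 23)*f(8) = 138 + (1/(-7 + 9) + 23)*0 = 138 + (1/2 + 23)*0 = 138 + (47/2)*0 = 138 + 0 = 138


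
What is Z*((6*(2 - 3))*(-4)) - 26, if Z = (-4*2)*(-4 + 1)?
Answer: 550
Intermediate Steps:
Z = 24 (Z = -8*(-3) = 24)
Z*((6*(2 - 3))*(-4)) - 26 = 24*((6*(2 - 3))*(-4)) - 26 = 24*((6*(-1))*(-4)) - 26 = 24*(-6*(-4)) - 26 = 24*24 - 26 = 576 - 26 = 550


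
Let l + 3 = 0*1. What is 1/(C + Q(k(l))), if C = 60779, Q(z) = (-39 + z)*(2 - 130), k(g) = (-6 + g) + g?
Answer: 1/67307 ≈ 1.4857e-5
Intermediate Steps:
l = -3 (l = -3 + 0*1 = -3 + 0 = -3)
k(g) = -6 + 2*g
Q(z) = 4992 - 128*z (Q(z) = (-39 + z)*(-128) = 4992 - 128*z)
1/(C + Q(k(l))) = 1/(60779 + (4992 - 128*(-6 + 2*(-3)))) = 1/(60779 + (4992 - 128*(-6 - 6))) = 1/(60779 + (4992 - 128*(-12))) = 1/(60779 + (4992 + 1536)) = 1/(60779 + 6528) = 1/67307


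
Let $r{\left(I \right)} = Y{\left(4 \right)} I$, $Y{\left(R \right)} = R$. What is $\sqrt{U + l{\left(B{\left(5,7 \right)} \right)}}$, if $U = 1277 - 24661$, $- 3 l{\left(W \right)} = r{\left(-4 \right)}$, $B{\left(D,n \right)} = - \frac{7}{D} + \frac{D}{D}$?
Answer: $\frac{2 i \sqrt{52602}}{3} \approx 152.9 i$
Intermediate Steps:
$B{\left(D,n \right)} = 1 - \frac{7}{D}$ ($B{\left(D,n \right)} = - \frac{7}{D} + 1 = 1 - \frac{7}{D}$)
$r{\left(I \right)} = 4 I$
$l{\left(W \right)} = \frac{16}{3}$ ($l{\left(W \right)} = - \frac{4 \left(-4\right)}{3} = \left(- \frac{1}{3}\right) \left(-16\right) = \frac{16}{3}$)
$U = -23384$
$\sqrt{U + l{\left(B{\left(5,7 \right)} \right)}} = \sqrt{-23384 + \frac{16}{3}} = \sqrt{- \frac{70136}{3}} = \frac{2 i \sqrt{52602}}{3}$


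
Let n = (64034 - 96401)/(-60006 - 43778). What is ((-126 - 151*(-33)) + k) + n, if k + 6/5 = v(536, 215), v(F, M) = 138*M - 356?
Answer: 17731554451/518920 ≈ 34170.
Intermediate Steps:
v(F, M) = -356 + 138*M
k = 146564/5 (k = -6/5 + (-356 + 138*215) = -6/5 + (-356 + 29670) = -6/5 + 29314 = 146564/5 ≈ 29313.)
n = 32367/103784 (n = -32367/(-103784) = -32367*(-1/103784) = 32367/103784 ≈ 0.31187)
((-126 - 151*(-33)) + k) + n = ((-126 - 151*(-33)) + 146564/5) + 32367/103784 = ((-126 + 4983) + 146564/5) + 32367/103784 = (4857 + 146564/5) + 32367/103784 = 170849/5 + 32367/103784 = 17731554451/518920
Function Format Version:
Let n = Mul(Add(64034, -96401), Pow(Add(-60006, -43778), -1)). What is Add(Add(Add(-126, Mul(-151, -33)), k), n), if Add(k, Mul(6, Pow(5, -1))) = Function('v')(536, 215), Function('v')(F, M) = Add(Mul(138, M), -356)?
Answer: Rational(17731554451, 518920) ≈ 34170.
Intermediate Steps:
Function('v')(F, M) = Add(-356, Mul(138, M))
k = Rational(146564, 5) (k = Add(Rational(-6, 5), Add(-356, Mul(138, 215))) = Add(Rational(-6, 5), Add(-356, 29670)) = Add(Rational(-6, 5), 29314) = Rational(146564, 5) ≈ 29313.)
n = Rational(32367, 103784) (n = Mul(-32367, Pow(-103784, -1)) = Mul(-32367, Rational(-1, 103784)) = Rational(32367, 103784) ≈ 0.31187)
Add(Add(Add(-126, Mul(-151, -33)), k), n) = Add(Add(Add(-126, Mul(-151, -33)), Rational(146564, 5)), Rational(32367, 103784)) = Add(Add(Add(-126, 4983), Rational(146564, 5)), Rational(32367, 103784)) = Add(Add(4857, Rational(146564, 5)), Rational(32367, 103784)) = Add(Rational(170849, 5), Rational(32367, 103784)) = Rational(17731554451, 518920)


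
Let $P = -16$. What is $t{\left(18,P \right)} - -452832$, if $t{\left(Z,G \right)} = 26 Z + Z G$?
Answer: $453012$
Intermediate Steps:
$t{\left(Z,G \right)} = 26 Z + G Z$
$t{\left(18,P \right)} - -452832 = 18 \left(26 - 16\right) - -452832 = 18 \cdot 10 + 452832 = 180 + 452832 = 453012$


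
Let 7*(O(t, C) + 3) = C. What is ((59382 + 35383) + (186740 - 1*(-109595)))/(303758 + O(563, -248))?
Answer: 2737700/2126037 ≈ 1.2877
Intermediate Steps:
O(t, C) = -3 + C/7
((59382 + 35383) + (186740 - 1*(-109595)))/(303758 + O(563, -248)) = ((59382 + 35383) + (186740 - 1*(-109595)))/(303758 + (-3 + (⅐)*(-248))) = (94765 + (186740 + 109595))/(303758 + (-3 - 248/7)) = (94765 + 296335)/(303758 - 269/7) = 391100/(2126037/7) = 391100*(7/2126037) = 2737700/2126037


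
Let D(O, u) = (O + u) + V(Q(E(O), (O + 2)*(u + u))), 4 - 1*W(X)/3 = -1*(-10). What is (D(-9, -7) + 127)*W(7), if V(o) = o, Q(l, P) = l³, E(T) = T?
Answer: 11124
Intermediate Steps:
W(X) = -18 (W(X) = 12 - (-3)*(-10) = 12 - 3*10 = 12 - 30 = -18)
D(O, u) = O + u + O³ (D(O, u) = (O + u) + O³ = O + u + O³)
(D(-9, -7) + 127)*W(7) = ((-9 - 7 + (-9)³) + 127)*(-18) = ((-9 - 7 - 729) + 127)*(-18) = (-745 + 127)*(-18) = -618*(-18) = 11124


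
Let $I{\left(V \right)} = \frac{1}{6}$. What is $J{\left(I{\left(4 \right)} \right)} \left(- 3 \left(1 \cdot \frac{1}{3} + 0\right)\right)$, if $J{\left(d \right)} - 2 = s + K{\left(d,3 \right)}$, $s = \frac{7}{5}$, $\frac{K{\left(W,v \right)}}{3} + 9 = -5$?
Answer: $\frac{193}{5} \approx 38.6$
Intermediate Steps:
$K{\left(W,v \right)} = -42$ ($K{\left(W,v \right)} = -27 + 3 \left(-5\right) = -27 - 15 = -42$)
$I{\left(V \right)} = \frac{1}{6}$
$s = \frac{7}{5}$ ($s = 7 \cdot \frac{1}{5} = \frac{7}{5} \approx 1.4$)
$J{\left(d \right)} = - \frac{193}{5}$ ($J{\left(d \right)} = 2 + \left(\frac{7}{5} - 42\right) = 2 - \frac{203}{5} = - \frac{193}{5}$)
$J{\left(I{\left(4 \right)} \right)} \left(- 3 \left(1 \cdot \frac{1}{3} + 0\right)\right) = - \frac{193 \left(- 3 \left(1 \cdot \frac{1}{3} + 0\right)\right)}{5} = - \frac{193 \left(- 3 \left(\frac{1}{3} + 0\right)\right)}{5} = - \frac{193 \left(\left(-3\right) \frac{1}{3}\right)}{5} = \left(- \frac{193}{5}\right) \left(-1\right) = \frac{193}{5}$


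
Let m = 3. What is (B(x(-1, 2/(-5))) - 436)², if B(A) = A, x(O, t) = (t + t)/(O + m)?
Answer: 4761124/25 ≈ 1.9045e+5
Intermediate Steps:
x(O, t) = 2*t/(3 + O) (x(O, t) = (t + t)/(O + 3) = (2*t)/(3 + O) = 2*t/(3 + O))
(B(x(-1, 2/(-5))) - 436)² = (2*(2/(-5))/(3 - 1) - 436)² = (2*(2*(-⅕))/2 - 436)² = (2*(-⅖)*(½) - 436)² = (-⅖ - 436)² = (-2182/5)² = 4761124/25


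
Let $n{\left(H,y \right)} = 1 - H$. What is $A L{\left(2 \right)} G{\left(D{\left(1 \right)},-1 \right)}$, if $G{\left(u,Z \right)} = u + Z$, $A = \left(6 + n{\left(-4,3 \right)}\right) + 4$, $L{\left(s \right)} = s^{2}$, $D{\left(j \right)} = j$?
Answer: $0$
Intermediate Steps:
$A = 15$ ($A = \left(6 + \left(1 - -4\right)\right) + 4 = \left(6 + \left(1 + 4\right)\right) + 4 = \left(6 + 5\right) + 4 = 11 + 4 = 15$)
$G{\left(u,Z \right)} = Z + u$
$A L{\left(2 \right)} G{\left(D{\left(1 \right)},-1 \right)} = 15 \cdot 2^{2} \left(-1 + 1\right) = 15 \cdot 4 \cdot 0 = 60 \cdot 0 = 0$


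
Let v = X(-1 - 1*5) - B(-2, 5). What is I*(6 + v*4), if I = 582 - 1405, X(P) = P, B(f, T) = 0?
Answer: 14814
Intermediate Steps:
v = -6 (v = (-1 - 1*5) - 1*0 = (-1 - 5) + 0 = -6 + 0 = -6)
I = -823
I*(6 + v*4) = -823*(6 - 6*4) = -823*(6 - 24) = -823*(-18) = 14814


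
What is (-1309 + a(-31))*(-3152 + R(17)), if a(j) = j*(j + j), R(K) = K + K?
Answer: -1911334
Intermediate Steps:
R(K) = 2*K
a(j) = 2*j**2 (a(j) = j*(2*j) = 2*j**2)
(-1309 + a(-31))*(-3152 + R(17)) = (-1309 + 2*(-31)**2)*(-3152 + 2*17) = (-1309 + 2*961)*(-3152 + 34) = (-1309 + 1922)*(-3118) = 613*(-3118) = -1911334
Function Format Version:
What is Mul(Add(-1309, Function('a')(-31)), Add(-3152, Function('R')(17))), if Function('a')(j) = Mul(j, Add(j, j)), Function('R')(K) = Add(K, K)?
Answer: -1911334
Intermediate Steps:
Function('R')(K) = Mul(2, K)
Function('a')(j) = Mul(2, Pow(j, 2)) (Function('a')(j) = Mul(j, Mul(2, j)) = Mul(2, Pow(j, 2)))
Mul(Add(-1309, Function('a')(-31)), Add(-3152, Function('R')(17))) = Mul(Add(-1309, Mul(2, Pow(-31, 2))), Add(-3152, Mul(2, 17))) = Mul(Add(-1309, Mul(2, 961)), Add(-3152, 34)) = Mul(Add(-1309, 1922), -3118) = Mul(613, -3118) = -1911334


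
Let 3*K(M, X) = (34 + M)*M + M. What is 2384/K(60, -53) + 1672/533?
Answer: 1111868/253175 ≈ 4.3917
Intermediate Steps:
K(M, X) = M/3 + M*(34 + M)/3 (K(M, X) = ((34 + M)*M + M)/3 = (M*(34 + M) + M)/3 = (M + M*(34 + M))/3 = M/3 + M*(34 + M)/3)
2384/K(60, -53) + 1672/533 = 2384/(((⅓)*60*(35 + 60))) + 1672/533 = 2384/(((⅓)*60*95)) + 1672*(1/533) = 2384/1900 + 1672/533 = 2384*(1/1900) + 1672/533 = 596/475 + 1672/533 = 1111868/253175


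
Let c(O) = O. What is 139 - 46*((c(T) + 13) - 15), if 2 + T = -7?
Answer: 645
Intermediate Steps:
T = -9 (T = -2 - 7 = -9)
139 - 46*((c(T) + 13) - 15) = 139 - 46*((-9 + 13) - 15) = 139 - 46*(4 - 15) = 139 - 46*(-11) = 139 + 506 = 645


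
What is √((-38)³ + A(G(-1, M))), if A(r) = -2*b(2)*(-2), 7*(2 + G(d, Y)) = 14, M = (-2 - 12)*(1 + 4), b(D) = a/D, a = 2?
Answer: 2*I*√13717 ≈ 234.24*I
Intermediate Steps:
b(D) = 2/D
M = -70 (M = -14*5 = -70)
G(d, Y) = 0 (G(d, Y) = -2 + (⅐)*14 = -2 + 2 = 0)
A(r) = 4 (A(r) = -4/2*(-2) = -2*1*(-2) = -2*(-2) = 4)
√((-38)³ + A(G(-1, M))) = √((-38)³ + 4) = √(-54872 + 4) = √(-54868) = 2*I*√13717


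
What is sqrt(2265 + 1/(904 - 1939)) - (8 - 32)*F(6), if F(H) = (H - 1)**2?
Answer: 600 + sqrt(269591510)/345 ≈ 647.59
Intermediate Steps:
F(H) = (-1 + H)**2
sqrt(2265 + 1/(904 - 1939)) - (8 - 32)*F(6) = sqrt(2265 + 1/(904 - 1939)) - (8 - 32)*(-1 + 6)**2 = sqrt(2265 + 1/(-1035)) - (-24)*5**2 = sqrt(2265 - 1/1035) - (-24)*25 = sqrt(2344274/1035) - 1*(-600) = sqrt(269591510)/345 + 600 = 600 + sqrt(269591510)/345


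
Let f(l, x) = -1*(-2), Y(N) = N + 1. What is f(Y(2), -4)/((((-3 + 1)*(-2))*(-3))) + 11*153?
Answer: 10097/6 ≈ 1682.8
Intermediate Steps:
Y(N) = 1 + N
f(l, x) = 2
f(Y(2), -4)/((((-3 + 1)*(-2))*(-3))) + 11*153 = 2/((((-3 + 1)*(-2))*(-3))) + 11*153 = 2/((-2*(-2)*(-3))) + 1683 = 2/((4*(-3))) + 1683 = 2/(-12) + 1683 = 2*(-1/12) + 1683 = -⅙ + 1683 = 10097/6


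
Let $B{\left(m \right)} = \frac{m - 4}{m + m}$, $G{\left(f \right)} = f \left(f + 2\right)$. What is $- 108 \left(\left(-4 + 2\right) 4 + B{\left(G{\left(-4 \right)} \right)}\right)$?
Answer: $837$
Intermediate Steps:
$G{\left(f \right)} = f \left(2 + f\right)$
$B{\left(m \right)} = \frac{-4 + m}{2 m}$
$- 108 \left(\left(-4 + 2\right) 4 + B{\left(G{\left(-4 \right)} \right)}\right) = - 108 \left(\left(-4 + 2\right) 4 + \frac{-4 - 4 \left(2 - 4\right)}{2 \left(- 4 \left(2 - 4\right)\right)}\right) = - 108 \left(\left(-2\right) 4 + \frac{-4 - -8}{2 \left(\left(-4\right) \left(-2\right)\right)}\right) = - 108 \left(-8 + \frac{-4 + 8}{2 \cdot 8}\right) = - 108 \left(-8 + \frac{1}{2} \cdot \frac{1}{8} \cdot 4\right) = - 108 \left(-8 + \frac{1}{4}\right) = \left(-108\right) \left(- \frac{31}{4}\right) = 837$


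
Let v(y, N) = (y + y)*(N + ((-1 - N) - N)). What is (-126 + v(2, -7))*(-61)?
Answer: 6222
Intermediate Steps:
v(y, N) = 2*y*(-1 - N) (v(y, N) = (2*y)*(N + (-1 - 2*N)) = (2*y)*(-1 - N) = 2*y*(-1 - N))
(-126 + v(2, -7))*(-61) = (-126 - 2*2*(1 - 7))*(-61) = (-126 - 2*2*(-6))*(-61) = (-126 + 24)*(-61) = -102*(-61) = 6222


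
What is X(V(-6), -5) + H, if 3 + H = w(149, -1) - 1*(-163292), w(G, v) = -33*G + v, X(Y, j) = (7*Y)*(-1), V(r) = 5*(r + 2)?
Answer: 158511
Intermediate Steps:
V(r) = 10 + 5*r (V(r) = 5*(2 + r) = 10 + 5*r)
X(Y, j) = -7*Y
w(G, v) = v - 33*G
H = 158371 (H = -3 + ((-1 - 33*149) - 1*(-163292)) = -3 + ((-1 - 4917) + 163292) = -3 + (-4918 + 163292) = -3 + 158374 = 158371)
X(V(-6), -5) + H = -7*(10 + 5*(-6)) + 158371 = -7*(10 - 30) + 158371 = -7*(-20) + 158371 = 140 + 158371 = 158511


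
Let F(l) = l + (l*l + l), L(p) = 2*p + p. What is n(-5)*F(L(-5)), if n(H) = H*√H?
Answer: -975*I*√5 ≈ -2180.2*I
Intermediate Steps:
L(p) = 3*p
F(l) = l² + 2*l (F(l) = l + (l² + l) = l + (l + l²) = l² + 2*l)
n(H) = H^(3/2)
n(-5)*F(L(-5)) = (-5)^(3/2)*((3*(-5))*(2 + 3*(-5))) = (-5*I*√5)*(-15*(2 - 15)) = (-5*I*√5)*(-15*(-13)) = -5*I*√5*195 = -975*I*√5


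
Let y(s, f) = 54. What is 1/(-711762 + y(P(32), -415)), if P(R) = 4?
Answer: -1/711708 ≈ -1.4051e-6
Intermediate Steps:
1/(-711762 + y(P(32), -415)) = 1/(-711762 + 54) = 1/(-711708) = -1/711708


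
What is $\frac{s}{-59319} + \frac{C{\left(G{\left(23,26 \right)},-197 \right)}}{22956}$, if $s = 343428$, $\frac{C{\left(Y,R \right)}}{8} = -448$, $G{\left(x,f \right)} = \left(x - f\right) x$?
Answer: $- \frac{224898124}{37825749} \approx -5.9456$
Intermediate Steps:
$G{\left(x,f \right)} = x \left(x - f\right)$
$C{\left(Y,R \right)} = -3584$ ($C{\left(Y,R \right)} = 8 \left(-448\right) = -3584$)
$\frac{s}{-59319} + \frac{C{\left(G{\left(23,26 \right)},-197 \right)}}{22956} = \frac{343428}{-59319} - \frac{3584}{22956} = 343428 \left(- \frac{1}{59319}\right) - \frac{896}{5739} = - \frac{114476}{19773} - \frac{896}{5739} = - \frac{224898124}{37825749}$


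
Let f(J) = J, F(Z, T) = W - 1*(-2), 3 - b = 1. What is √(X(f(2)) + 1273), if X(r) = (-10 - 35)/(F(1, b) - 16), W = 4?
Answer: √5110/2 ≈ 35.742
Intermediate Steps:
b = 2 (b = 3 - 1*1 = 3 - 1 = 2)
F(Z, T) = 6 (F(Z, T) = 4 - 1*(-2) = 4 + 2 = 6)
X(r) = 9/2 (X(r) = (-10 - 35)/(6 - 16) = -45/(-10) = -45*(-⅒) = 9/2)
√(X(f(2)) + 1273) = √(9/2 + 1273) = √(2555/2) = √5110/2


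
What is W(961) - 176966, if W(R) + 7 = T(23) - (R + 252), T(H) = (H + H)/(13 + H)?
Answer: -3207325/18 ≈ -1.7818e+5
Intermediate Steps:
T(H) = 2*H/(13 + H) (T(H) = (2*H)/(13 + H) = 2*H/(13 + H))
W(R) = -4639/18 - R (W(R) = -7 + (2*23/(13 + 23) - (R + 252)) = -7 + (2*23/36 - (252 + R)) = -7 + (2*23*(1/36) + (-252 - R)) = -7 + (23/18 + (-252 - R)) = -7 + (-4513/18 - R) = -4639/18 - R)
W(961) - 176966 = (-4639/18 - 1*961) - 176966 = (-4639/18 - 961) - 176966 = -21937/18 - 176966 = -3207325/18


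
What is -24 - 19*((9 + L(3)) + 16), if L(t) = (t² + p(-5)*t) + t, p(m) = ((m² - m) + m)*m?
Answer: 6398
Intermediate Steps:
p(m) = m³ (p(m) = m²*m = m³)
L(t) = t² - 124*t (L(t) = (t² + (-5)³*t) + t = (t² - 125*t) + t = t² - 124*t)
-24 - 19*((9 + L(3)) + 16) = -24 - 19*((9 + 3*(-124 + 3)) + 16) = -24 - 19*((9 + 3*(-121)) + 16) = -24 - 19*((9 - 363) + 16) = -24 - 19*(-354 + 16) = -24 - 19*(-338) = -24 + 6422 = 6398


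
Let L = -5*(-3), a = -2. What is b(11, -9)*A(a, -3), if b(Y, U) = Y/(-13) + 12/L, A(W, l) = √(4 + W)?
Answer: -3*√2/65 ≈ -0.065271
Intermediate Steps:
L = 15
b(Y, U) = ⅘ - Y/13 (b(Y, U) = Y/(-13) + 12/15 = Y*(-1/13) + 12*(1/15) = -Y/13 + ⅘ = ⅘ - Y/13)
b(11, -9)*A(a, -3) = (⅘ - 1/13*11)*√(4 - 2) = (⅘ - 11/13)*√2 = -3*√2/65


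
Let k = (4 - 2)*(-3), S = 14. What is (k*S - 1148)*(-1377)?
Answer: 1696464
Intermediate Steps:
k = -6 (k = 2*(-3) = -6)
(k*S - 1148)*(-1377) = (-6*14 - 1148)*(-1377) = (-84 - 1148)*(-1377) = -1232*(-1377) = 1696464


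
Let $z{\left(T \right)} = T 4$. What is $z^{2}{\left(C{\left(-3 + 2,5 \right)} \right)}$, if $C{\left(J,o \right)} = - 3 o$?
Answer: $3600$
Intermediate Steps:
$z{\left(T \right)} = 4 T$
$z^{2}{\left(C{\left(-3 + 2,5 \right)} \right)} = \left(4 \left(\left(-3\right) 5\right)\right)^{2} = \left(4 \left(-15\right)\right)^{2} = \left(-60\right)^{2} = 3600$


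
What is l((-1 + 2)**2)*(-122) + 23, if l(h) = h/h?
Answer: -99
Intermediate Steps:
l(h) = 1
l((-1 + 2)**2)*(-122) + 23 = 1*(-122) + 23 = -122 + 23 = -99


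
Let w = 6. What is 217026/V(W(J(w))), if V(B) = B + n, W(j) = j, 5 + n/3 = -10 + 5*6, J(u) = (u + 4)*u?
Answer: 72342/35 ≈ 2066.9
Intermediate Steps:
J(u) = u*(4 + u) (J(u) = (4 + u)*u = u*(4 + u))
n = 45 (n = -15 + 3*(-10 + 5*6) = -15 + 3*(-10 + 30) = -15 + 3*20 = -15 + 60 = 45)
V(B) = 45 + B (V(B) = B + 45 = 45 + B)
217026/V(W(J(w))) = 217026/(45 + 6*(4 + 6)) = 217026/(45 + 6*10) = 217026/(45 + 60) = 217026/105 = 217026*(1/105) = 72342/35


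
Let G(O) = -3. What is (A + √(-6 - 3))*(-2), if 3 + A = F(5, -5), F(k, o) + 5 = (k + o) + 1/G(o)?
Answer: 50/3 - 6*I ≈ 16.667 - 6.0*I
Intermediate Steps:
F(k, o) = -16/3 + k + o (F(k, o) = -5 + ((k + o) + 1/(-3)) = -5 + ((k + o) + 1*(-⅓)) = -5 + ((k + o) - ⅓) = -5 + (-⅓ + k + o) = -16/3 + k + o)
A = -25/3 (A = -3 + (-16/3 + 5 - 5) = -3 - 16/3 = -25/3 ≈ -8.3333)
(A + √(-6 - 3))*(-2) = (-25/3 + √(-6 - 3))*(-2) = (-25/3 + √(-9))*(-2) = (-25/3 + 3*I)*(-2) = 50/3 - 6*I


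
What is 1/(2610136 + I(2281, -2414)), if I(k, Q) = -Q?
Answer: 1/2612550 ≈ 3.8277e-7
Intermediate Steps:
1/(2610136 + I(2281, -2414)) = 1/(2610136 - 1*(-2414)) = 1/(2610136 + 2414) = 1/2612550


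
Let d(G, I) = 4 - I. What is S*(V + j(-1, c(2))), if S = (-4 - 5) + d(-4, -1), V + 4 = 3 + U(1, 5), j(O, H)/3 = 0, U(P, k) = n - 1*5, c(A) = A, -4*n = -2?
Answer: 22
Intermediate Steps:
n = ½ (n = -¼*(-2) = ½ ≈ 0.50000)
U(P, k) = -9/2 (U(P, k) = ½ - 1*5 = ½ - 5 = -9/2)
j(O, H) = 0 (j(O, H) = 3*0 = 0)
V = -11/2 (V = -4 + (3 - 9/2) = -4 - 3/2 = -11/2 ≈ -5.5000)
S = -4 (S = (-4 - 5) + (4 - 1*(-1)) = -9 + (4 + 1) = -9 + 5 = -4)
S*(V + j(-1, c(2))) = -4*(-11/2 + 0) = -4*(-11/2) = 22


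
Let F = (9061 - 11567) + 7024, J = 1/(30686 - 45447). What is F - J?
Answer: 66690199/14761 ≈ 4518.0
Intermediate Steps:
J = -1/14761 (J = 1/(-14761) = -1/14761 ≈ -6.7746e-5)
F = 4518 (F = -2506 + 7024 = 4518)
F - J = 4518 - 1*(-1/14761) = 4518 + 1/14761 = 66690199/14761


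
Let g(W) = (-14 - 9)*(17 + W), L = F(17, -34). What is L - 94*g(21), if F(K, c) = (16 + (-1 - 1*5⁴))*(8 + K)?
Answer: 66906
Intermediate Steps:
F(K, c) = -4880 - 610*K (F(K, c) = (16 + (-1 - 1*625))*(8 + K) = (16 + (-1 - 625))*(8 + K) = (16 - 626)*(8 + K) = -610*(8 + K) = -4880 - 610*K)
L = -15250 (L = -4880 - 610*17 = -4880 - 10370 = -15250)
g(W) = -391 - 23*W (g(W) = -23*(17 + W) = -391 - 23*W)
L - 94*g(21) = -15250 - 94*(-391 - 23*21) = -15250 - 94*(-391 - 483) = -15250 - 94*(-874) = -15250 + 82156 = 66906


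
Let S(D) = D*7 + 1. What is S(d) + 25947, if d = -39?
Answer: 25675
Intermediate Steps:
S(D) = 1 + 7*D (S(D) = 7*D + 1 = 1 + 7*D)
S(d) + 25947 = (1 + 7*(-39)) + 25947 = (1 - 273) + 25947 = -272 + 25947 = 25675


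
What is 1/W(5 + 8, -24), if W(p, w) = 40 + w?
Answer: 1/16 ≈ 0.062500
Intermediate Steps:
1/W(5 + 8, -24) = 1/(40 - 24) = 1/16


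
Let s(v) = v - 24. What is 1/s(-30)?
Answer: -1/54 ≈ -0.018519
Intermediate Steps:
s(v) = -24 + v
1/s(-30) = 1/(-24 - 30) = 1/(-54) = -1/54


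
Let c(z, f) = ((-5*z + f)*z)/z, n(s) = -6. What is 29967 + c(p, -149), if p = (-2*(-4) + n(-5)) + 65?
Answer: 29483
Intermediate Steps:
p = 67 (p = (-2*(-4) - 6) + 65 = (8 - 6) + 65 = 2 + 65 = 67)
c(z, f) = f - 5*z (c(z, f) = ((f - 5*z)*z)/z = (z*(f - 5*z))/z = f - 5*z)
29967 + c(p, -149) = 29967 + (-149 - 5*67) = 29967 + (-149 - 335) = 29967 - 484 = 29483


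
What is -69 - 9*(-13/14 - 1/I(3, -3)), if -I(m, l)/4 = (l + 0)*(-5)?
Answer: -8511/140 ≈ -60.793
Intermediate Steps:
I(m, l) = 20*l (I(m, l) = -4*(l + 0)*(-5) = -4*l*(-5) = -(-20)*l = 20*l)
-69 - 9*(-13/14 - 1/I(3, -3)) = -69 - 9*(-13/14 - 1/(20*(-3))) = -69 - 9*(-13*1/14 - 1/(-60)) = -69 - 9*(-13/14 - 1*(-1/60)) = -69 - 9*(-13/14 + 1/60) = -69 - 9*(-383/420) = -69 + 1149/140 = -8511/140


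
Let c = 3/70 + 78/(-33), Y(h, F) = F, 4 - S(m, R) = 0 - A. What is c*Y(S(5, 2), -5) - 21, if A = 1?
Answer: -1447/154 ≈ -9.3961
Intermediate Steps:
S(m, R) = 5 (S(m, R) = 4 - (0 - 1*1) = 4 - (0 - 1) = 4 - 1*(-1) = 4 + 1 = 5)
c = -1787/770 (c = 3*(1/70) + 78*(-1/33) = 3/70 - 26/11 = -1787/770 ≈ -2.3208)
c*Y(S(5, 2), -5) - 21 = -1787/770*(-5) - 21 = 1787/154 - 21 = -1447/154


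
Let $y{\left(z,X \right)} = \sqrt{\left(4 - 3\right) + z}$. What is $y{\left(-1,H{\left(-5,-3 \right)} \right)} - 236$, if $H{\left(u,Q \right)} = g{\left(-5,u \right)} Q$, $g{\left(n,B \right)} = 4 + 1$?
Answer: $-236$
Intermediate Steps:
$g{\left(n,B \right)} = 5$
$H{\left(u,Q \right)} = 5 Q$
$y{\left(z,X \right)} = \sqrt{1 + z}$
$y{\left(-1,H{\left(-5,-3 \right)} \right)} - 236 = \sqrt{1 - 1} - 236 = \sqrt{0} - 236 = 0 - 236 = -236$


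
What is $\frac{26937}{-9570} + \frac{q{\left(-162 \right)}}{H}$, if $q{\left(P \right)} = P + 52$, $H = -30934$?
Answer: $- \frac{138702743}{49339730} \approx -2.8112$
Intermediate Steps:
$q{\left(P \right)} = 52 + P$
$\frac{26937}{-9570} + \frac{q{\left(-162 \right)}}{H} = \frac{26937}{-9570} + \frac{52 - 162}{-30934} = 26937 \left(- \frac{1}{9570}\right) - - \frac{55}{15467} = - \frac{8979}{3190} + \frac{55}{15467} = - \frac{138702743}{49339730}$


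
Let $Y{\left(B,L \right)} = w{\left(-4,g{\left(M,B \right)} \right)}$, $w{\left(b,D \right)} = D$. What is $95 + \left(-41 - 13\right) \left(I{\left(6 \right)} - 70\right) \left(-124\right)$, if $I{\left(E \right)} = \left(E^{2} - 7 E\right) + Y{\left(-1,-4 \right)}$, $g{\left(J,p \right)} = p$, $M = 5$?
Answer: $-515497$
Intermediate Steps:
$Y{\left(B,L \right)} = B$
$I{\left(E \right)} = -1 + E^{2} - 7 E$ ($I{\left(E \right)} = \left(E^{2} - 7 E\right) - 1 = -1 + E^{2} - 7 E$)
$95 + \left(-41 - 13\right) \left(I{\left(6 \right)} - 70\right) \left(-124\right) = 95 + \left(-41 - 13\right) \left(\left(-1 + 6^{2} - 42\right) - 70\right) \left(-124\right) = 95 + - 54 \left(\left(-1 + 36 - 42\right) - 70\right) \left(-124\right) = 95 + - 54 \left(-7 - 70\right) \left(-124\right) = 95 + \left(-54\right) \left(-77\right) \left(-124\right) = 95 + 4158 \left(-124\right) = 95 - 515592 = -515497$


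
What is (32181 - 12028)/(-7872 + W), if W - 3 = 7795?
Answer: -20153/74 ≈ -272.34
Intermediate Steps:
W = 7798 (W = 3 + 7795 = 7798)
(32181 - 12028)/(-7872 + W) = (32181 - 12028)/(-7872 + 7798) = 20153/(-74) = 20153*(-1/74) = -20153/74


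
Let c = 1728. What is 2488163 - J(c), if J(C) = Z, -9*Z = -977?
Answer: 22392490/9 ≈ 2.4881e+6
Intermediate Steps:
Z = 977/9 (Z = -1/9*(-977) = 977/9 ≈ 108.56)
J(C) = 977/9
2488163 - J(c) = 2488163 - 1*977/9 = 2488163 - 977/9 = 22392490/9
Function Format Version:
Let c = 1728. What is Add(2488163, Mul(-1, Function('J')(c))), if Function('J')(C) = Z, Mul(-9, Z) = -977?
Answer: Rational(22392490, 9) ≈ 2.4881e+6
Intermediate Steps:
Z = Rational(977, 9) (Z = Mul(Rational(-1, 9), -977) = Rational(977, 9) ≈ 108.56)
Function('J')(C) = Rational(977, 9)
Add(2488163, Mul(-1, Function('J')(c))) = Add(2488163, Mul(-1, Rational(977, 9))) = Add(2488163, Rational(-977, 9)) = Rational(22392490, 9)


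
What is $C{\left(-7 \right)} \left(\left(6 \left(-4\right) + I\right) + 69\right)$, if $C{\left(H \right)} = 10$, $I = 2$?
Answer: $470$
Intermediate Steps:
$C{\left(-7 \right)} \left(\left(6 \left(-4\right) + I\right) + 69\right) = 10 \left(\left(6 \left(-4\right) + 2\right) + 69\right) = 10 \left(\left(-24 + 2\right) + 69\right) = 10 \left(-22 + 69\right) = 10 \cdot 47 = 470$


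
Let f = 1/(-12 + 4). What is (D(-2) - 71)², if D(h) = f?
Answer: 323761/64 ≈ 5058.8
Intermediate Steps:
f = -⅛ (f = 1/(-8) = -⅛ ≈ -0.12500)
D(h) = -⅛
(D(-2) - 71)² = (-⅛ - 71)² = (-569/8)² = 323761/64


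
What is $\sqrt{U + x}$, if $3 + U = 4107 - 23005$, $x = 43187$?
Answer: $\sqrt{24286} \approx 155.84$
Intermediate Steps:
$U = -18901$ ($U = -3 + \left(4107 - 23005\right) = -3 - 18898 = -18901$)
$\sqrt{U + x} = \sqrt{-18901 + 43187} = \sqrt{24286}$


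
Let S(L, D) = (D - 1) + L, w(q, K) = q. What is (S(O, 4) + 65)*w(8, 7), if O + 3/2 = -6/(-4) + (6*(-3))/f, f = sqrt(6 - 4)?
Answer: 544 - 72*sqrt(2) ≈ 442.18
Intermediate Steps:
f = sqrt(2) ≈ 1.4142
O = -9*sqrt(2) (O = -3/2 + (-6/(-4) + (6*(-3))/(sqrt(2))) = -3/2 + (-6*(-1/4) - 9*sqrt(2)) = -3/2 + (3/2 - 9*sqrt(2)) = -9*sqrt(2) ≈ -12.728)
S(L, D) = -1 + D + L (S(L, D) = (-1 + D) + L = -1 + D + L)
(S(O, 4) + 65)*w(8, 7) = ((-1 + 4 - 9*sqrt(2)) + 65)*8 = ((3 - 9*sqrt(2)) + 65)*8 = (68 - 9*sqrt(2))*8 = 544 - 72*sqrt(2)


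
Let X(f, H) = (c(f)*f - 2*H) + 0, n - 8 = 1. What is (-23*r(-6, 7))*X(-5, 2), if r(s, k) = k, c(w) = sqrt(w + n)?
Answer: 2254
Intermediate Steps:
n = 9 (n = 8 + 1 = 9)
c(w) = sqrt(9 + w) (c(w) = sqrt(w + 9) = sqrt(9 + w))
X(f, H) = -2*H + f*sqrt(9 + f) (X(f, H) = (sqrt(9 + f)*f - 2*H) + 0 = (f*sqrt(9 + f) - 2*H) + 0 = (-2*H + f*sqrt(9 + f)) + 0 = -2*H + f*sqrt(9 + f))
(-23*r(-6, 7))*X(-5, 2) = (-23*7)*(-2*2 - 5*sqrt(9 - 5)) = -161*(-4 - 5*sqrt(4)) = -161*(-4 - 5*2) = -161*(-4 - 10) = -161*(-14) = 2254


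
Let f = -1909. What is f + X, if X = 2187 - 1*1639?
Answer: -1361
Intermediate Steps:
X = 548 (X = 2187 - 1639 = 548)
f + X = -1909 + 548 = -1361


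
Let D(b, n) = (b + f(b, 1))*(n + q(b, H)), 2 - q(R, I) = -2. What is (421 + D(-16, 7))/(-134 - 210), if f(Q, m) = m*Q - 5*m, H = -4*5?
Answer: -7/172 ≈ -0.040698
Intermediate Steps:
H = -20
q(R, I) = 4 (q(R, I) = 2 - 1*(-2) = 2 + 2 = 4)
f(Q, m) = -5*m + Q*m (f(Q, m) = Q*m - 5*m = -5*m + Q*m)
D(b, n) = (-5 + 2*b)*(4 + n) (D(b, n) = (b + 1*(-5 + b))*(n + 4) = (b + (-5 + b))*(4 + n) = (-5 + 2*b)*(4 + n))
(421 + D(-16, 7))/(-134 - 210) = (421 + (-20 + 8*(-16) - 16*7 + 7*(-5 - 16)))/(-134 - 210) = (421 + (-20 - 128 - 112 + 7*(-21)))/(-344) = (421 + (-20 - 128 - 112 - 147))*(-1/344) = (421 - 407)*(-1/344) = 14*(-1/344) = -7/172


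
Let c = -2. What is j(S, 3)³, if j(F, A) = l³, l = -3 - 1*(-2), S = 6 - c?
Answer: -1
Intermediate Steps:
S = 8 (S = 6 - 1*(-2) = 6 + 2 = 8)
l = -1 (l = -3 + 2 = -1)
j(F, A) = -1 (j(F, A) = (-1)³ = -1)
j(S, 3)³ = (-1)³ = -1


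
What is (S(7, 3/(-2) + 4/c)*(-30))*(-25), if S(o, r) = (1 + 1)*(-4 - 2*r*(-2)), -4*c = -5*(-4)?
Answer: -19800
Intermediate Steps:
c = -5 (c = -(-5)*(-4)/4 = -¼*20 = -5)
S(o, r) = -8 + 8*r (S(o, r) = 2*(-4 + 4*r) = -8 + 8*r)
(S(7, 3/(-2) + 4/c)*(-30))*(-25) = ((-8 + 8*(3/(-2) + 4/(-5)))*(-30))*(-25) = ((-8 + 8*(3*(-½) + 4*(-⅕)))*(-30))*(-25) = ((-8 + 8*(-3/2 - ⅘))*(-30))*(-25) = ((-8 + 8*(-23/10))*(-30))*(-25) = ((-8 - 92/5)*(-30))*(-25) = -132/5*(-30)*(-25) = 792*(-25) = -19800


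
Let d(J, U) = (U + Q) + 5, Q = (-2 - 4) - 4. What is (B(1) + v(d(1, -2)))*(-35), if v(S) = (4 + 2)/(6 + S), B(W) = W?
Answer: 175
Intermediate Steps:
Q = -10 (Q = -6 - 4 = -10)
d(J, U) = -5 + U (d(J, U) = (U - 10) + 5 = (-10 + U) + 5 = -5 + U)
v(S) = 6/(6 + S)
(B(1) + v(d(1, -2)))*(-35) = (1 + 6/(6 + (-5 - 2)))*(-35) = (1 + 6/(6 - 7))*(-35) = (1 + 6/(-1))*(-35) = (1 + 6*(-1))*(-35) = (1 - 6)*(-35) = -5*(-35) = 175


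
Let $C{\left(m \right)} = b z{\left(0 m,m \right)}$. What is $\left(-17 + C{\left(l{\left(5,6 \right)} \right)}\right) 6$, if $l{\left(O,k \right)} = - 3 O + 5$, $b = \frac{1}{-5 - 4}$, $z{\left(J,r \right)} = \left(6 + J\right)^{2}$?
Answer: $-126$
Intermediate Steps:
$b = - \frac{1}{9}$ ($b = \frac{1}{-9} = - \frac{1}{9} \approx -0.11111$)
$l{\left(O,k \right)} = 5 - 3 O$
$C{\left(m \right)} = -4$ ($C{\left(m \right)} = - \frac{\left(6 + 0 m\right)^{2}}{9} = - \frac{\left(6 + 0\right)^{2}}{9} = - \frac{6^{2}}{9} = \left(- \frac{1}{9}\right) 36 = -4$)
$\left(-17 + C{\left(l{\left(5,6 \right)} \right)}\right) 6 = \left(-17 - 4\right) 6 = \left(-21\right) 6 = -126$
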